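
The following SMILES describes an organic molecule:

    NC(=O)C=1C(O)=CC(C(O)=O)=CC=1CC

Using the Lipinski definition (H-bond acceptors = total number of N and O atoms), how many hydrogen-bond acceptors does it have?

5

N atoms: 1; O atoms: 4.
Lipinski HBA = 1 + 4 = 5.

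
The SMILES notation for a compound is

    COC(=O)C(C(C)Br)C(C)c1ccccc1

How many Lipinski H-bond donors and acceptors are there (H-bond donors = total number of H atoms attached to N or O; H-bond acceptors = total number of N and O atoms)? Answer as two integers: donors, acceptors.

0, 2

Donors: find every N or O and count the H atoms it carries.
  atom 2 (O): bond orders sum to 2 → 0 H
  atom 4 (O): bond orders sum to 2 → 0 H
Lipinski HBD = 0.
Acceptors: N atoms = 0, O atoms = 2 → HBA = 2.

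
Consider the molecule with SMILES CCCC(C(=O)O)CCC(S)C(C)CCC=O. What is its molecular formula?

C13H24O3S

Walk through each heavy atom and fill implicit hydrogens from standard valence (C 4, N 3, O 2, S 2, halogen 1):
  atom 1: C, bond orders sum to 1 (valence 4) → 3 H
  atom 2: C, bond orders sum to 2 (valence 4) → 2 H
  atom 3: C, bond orders sum to 2 (valence 4) → 2 H
  atom 4: C, bond orders sum to 3 (valence 4) → 1 H
  atom 5: C, bond orders sum to 4 (valence 4) → 0 H
  atom 6: O, bond orders sum to 2 (valence 2) → 0 H
  atom 7: O, bond orders sum to 1 (valence 2) → 1 H
  atom 8: C, bond orders sum to 2 (valence 4) → 2 H
  atom 9: C, bond orders sum to 2 (valence 4) → 2 H
  atom 10: C, bond orders sum to 3 (valence 4) → 1 H
  atom 11: S, bond orders sum to 1 (valence 2) → 1 H
  atom 12: C, bond orders sum to 3 (valence 4) → 1 H
  atom 13: C, bond orders sum to 1 (valence 4) → 3 H
  atom 14: C, bond orders sum to 2 (valence 4) → 2 H
  atom 15: C, bond orders sum to 2 (valence 4) → 2 H
  atom 16: C, bond orders sum to 3 (valence 4) → 1 H
  atom 17: O, bond orders sum to 2 (valence 2) → 0 H
Totals → C:13, H:24, O:3, S:1.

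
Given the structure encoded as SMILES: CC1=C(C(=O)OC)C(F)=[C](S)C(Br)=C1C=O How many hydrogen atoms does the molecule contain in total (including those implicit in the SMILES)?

Walk through each heavy atom and fill implicit hydrogens from standard valence (C 4, N 3, O 2, S 2, halogen 1):
  atom 1: C, bond orders sum to 1 (valence 4) → 3 H
  atom 2: C, bond orders sum to 4 (valence 4) → 0 H
  atom 3: C, bond orders sum to 4 (valence 4) → 0 H
  atom 4: C, bond orders sum to 4 (valence 4) → 0 H
  atom 5: O, bond orders sum to 2 (valence 2) → 0 H
  atom 6: O, bond orders sum to 2 (valence 2) → 0 H
  atom 7: C, bond orders sum to 1 (valence 4) → 3 H
  atom 8: C, bond orders sum to 4 (valence 4) → 0 H
  atom 9: F (halogen, monovalent) → 0 H
  atom 10: C with explicit H count 0
  atom 11: S, bond orders sum to 1 (valence 2) → 1 H
  atom 12: C, bond orders sum to 4 (valence 4) → 0 H
  atom 13: Br (halogen, monovalent) → 0 H
  atom 14: C, bond orders sum to 4 (valence 4) → 0 H
  atom 15: C, bond orders sum to 3 (valence 4) → 1 H
  atom 16: O, bond orders sum to 2 (valence 2) → 0 H
Total hydrogens: 8.

8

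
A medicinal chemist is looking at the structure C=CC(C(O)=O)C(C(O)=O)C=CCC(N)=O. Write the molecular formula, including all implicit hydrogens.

Walk through each heavy atom and fill implicit hydrogens from standard valence (C 4, N 3, O 2, S 2, halogen 1):
  atom 1: C, bond orders sum to 2 (valence 4) → 2 H
  atom 2: C, bond orders sum to 3 (valence 4) → 1 H
  atom 3: C, bond orders sum to 3 (valence 4) → 1 H
  atom 4: C, bond orders sum to 4 (valence 4) → 0 H
  atom 5: O, bond orders sum to 1 (valence 2) → 1 H
  atom 6: O, bond orders sum to 2 (valence 2) → 0 H
  atom 7: C, bond orders sum to 3 (valence 4) → 1 H
  atom 8: C, bond orders sum to 4 (valence 4) → 0 H
  atom 9: O, bond orders sum to 1 (valence 2) → 1 H
  atom 10: O, bond orders sum to 2 (valence 2) → 0 H
  atom 11: C, bond orders sum to 3 (valence 4) → 1 H
  atom 12: C, bond orders sum to 3 (valence 4) → 1 H
  atom 13: C, bond orders sum to 2 (valence 4) → 2 H
  atom 14: C, bond orders sum to 4 (valence 4) → 0 H
  atom 15: N, bond orders sum to 1 (valence 3) → 2 H
  atom 16: O, bond orders sum to 2 (valence 2) → 0 H
Totals → C:10, H:13, N:1, O:5.

C10H13NO5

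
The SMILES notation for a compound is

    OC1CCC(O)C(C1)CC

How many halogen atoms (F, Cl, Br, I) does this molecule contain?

Scan the SMILES for the halogen motif — none present.
Groups that are present: 2 hydroxyl.

0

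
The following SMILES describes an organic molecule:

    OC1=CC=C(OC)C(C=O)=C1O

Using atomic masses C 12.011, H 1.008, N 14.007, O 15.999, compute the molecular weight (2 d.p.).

168.15 g/mol

First, the molecular formula is C8H8O4 (counting implicit H from valence).
  C: 8 × 12.011 = 96.088
  H: 8 × 1.008 = 8.064
  O: 4 × 15.999 = 63.996
Sum: 8×12.011 + 8×1.008 + 4×15.999 = 168.148 → 168.15 g/mol.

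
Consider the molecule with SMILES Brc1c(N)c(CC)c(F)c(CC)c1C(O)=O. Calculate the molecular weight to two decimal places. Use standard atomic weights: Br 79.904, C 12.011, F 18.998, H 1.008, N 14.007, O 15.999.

First, the molecular formula is C11H13BrFNO2 (counting implicit H from valence).
  Br: 1 × 79.904 = 79.904
  C: 11 × 12.011 = 132.121
  F: 1 × 18.998 = 18.998
  H: 13 × 1.008 = 13.104
  N: 1 × 14.007 = 14.007
  O: 2 × 15.999 = 31.998
Sum: 1×79.904 + 11×12.011 + 1×18.998 + 13×1.008 + 1×14.007 + 2×15.999 = 290.132 → 290.13 g/mol.

290.13 g/mol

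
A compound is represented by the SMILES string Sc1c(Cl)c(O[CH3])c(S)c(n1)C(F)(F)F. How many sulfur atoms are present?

2

Scan the SMILES for S atoms (remember two-letter symbols like Cl and Br are single atoms).
Sulfur count: 2.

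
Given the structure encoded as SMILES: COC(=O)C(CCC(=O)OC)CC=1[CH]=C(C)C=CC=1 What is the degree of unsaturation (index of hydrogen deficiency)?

Molecular formula: C15H20O4.
DoU = (2C + 2 + N − H − X) / 2, where X is the halogen count and O/S are ignored.
    = (2·15 + 2 + 0 − 20 − 0) / 2 = 12 / 2 = 6.

6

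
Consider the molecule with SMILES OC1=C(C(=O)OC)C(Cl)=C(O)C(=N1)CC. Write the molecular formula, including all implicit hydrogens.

C9H10ClNO4

Walk through each heavy atom and fill implicit hydrogens from standard valence (C 4, N 3, O 2, S 2, halogen 1):
  atom 1: O, bond orders sum to 1 (valence 2) → 1 H
  atom 2: C, bond orders sum to 4 (valence 4) → 0 H
  atom 3: C, bond orders sum to 4 (valence 4) → 0 H
  atom 4: C, bond orders sum to 4 (valence 4) → 0 H
  atom 5: O, bond orders sum to 2 (valence 2) → 0 H
  atom 6: O, bond orders sum to 2 (valence 2) → 0 H
  atom 7: C, bond orders sum to 1 (valence 4) → 3 H
  atom 8: C, bond orders sum to 4 (valence 4) → 0 H
  atom 9: Cl (halogen, monovalent) → 0 H
  atom 10: C, bond orders sum to 4 (valence 4) → 0 H
  atom 11: O, bond orders sum to 1 (valence 2) → 1 H
  atom 12: C, bond orders sum to 4 (valence 4) → 0 H
  atom 13: N, bond orders sum to 3 (valence 3) → 0 H
  atom 14: C, bond orders sum to 2 (valence 4) → 2 H
  atom 15: C, bond orders sum to 1 (valence 4) → 3 H
Totals → C:9, H:10, Cl:1, N:1, O:4.
In Hill order: C9H10ClNO4.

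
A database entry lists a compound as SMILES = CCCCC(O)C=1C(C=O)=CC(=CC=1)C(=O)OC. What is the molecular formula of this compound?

Walk through each heavy atom and fill implicit hydrogens from standard valence (C 4, N 3, O 2, S 2, halogen 1):
  atom 1: C, bond orders sum to 1 (valence 4) → 3 H
  atom 2: C, bond orders sum to 2 (valence 4) → 2 H
  atom 3: C, bond orders sum to 2 (valence 4) → 2 H
  atom 4: C, bond orders sum to 2 (valence 4) → 2 H
  atom 5: C, bond orders sum to 3 (valence 4) → 1 H
  atom 6: O, bond orders sum to 1 (valence 2) → 1 H
  atom 7: C, bond orders sum to 4 (valence 4) → 0 H
  atom 8: C, bond orders sum to 4 (valence 4) → 0 H
  atom 9: C, bond orders sum to 3 (valence 4) → 1 H
  atom 10: O, bond orders sum to 2 (valence 2) → 0 H
  atom 11: C, bond orders sum to 3 (valence 4) → 1 H
  atom 12: C, bond orders sum to 4 (valence 4) → 0 H
  atom 13: C, bond orders sum to 3 (valence 4) → 1 H
  atom 14: C, bond orders sum to 3 (valence 4) → 1 H
  atom 15: C, bond orders sum to 4 (valence 4) → 0 H
  atom 16: O, bond orders sum to 2 (valence 2) → 0 H
  atom 17: O, bond orders sum to 2 (valence 2) → 0 H
  atom 18: C, bond orders sum to 1 (valence 4) → 3 H
Totals → C:14, H:18, O:4.

C14H18O4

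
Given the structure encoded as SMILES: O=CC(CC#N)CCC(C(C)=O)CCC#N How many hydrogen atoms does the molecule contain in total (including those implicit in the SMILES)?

16

Walk through each heavy atom and fill implicit hydrogens from standard valence (C 4, N 3, O 2, S 2, halogen 1):
  atom 1: O, bond orders sum to 2 (valence 2) → 0 H
  atom 2: C, bond orders sum to 3 (valence 4) → 1 H
  atom 3: C, bond orders sum to 3 (valence 4) → 1 H
  atom 4: C, bond orders sum to 2 (valence 4) → 2 H
  atom 5: C, bond orders sum to 4 (valence 4) → 0 H
  atom 6: N, bond orders sum to 3 (valence 3) → 0 H
  atom 7: C, bond orders sum to 2 (valence 4) → 2 H
  atom 8: C, bond orders sum to 2 (valence 4) → 2 H
  atom 9: C, bond orders sum to 3 (valence 4) → 1 H
  atom 10: C, bond orders sum to 4 (valence 4) → 0 H
  atom 11: C, bond orders sum to 1 (valence 4) → 3 H
  atom 12: O, bond orders sum to 2 (valence 2) → 0 H
  atom 13: C, bond orders sum to 2 (valence 4) → 2 H
  atom 14: C, bond orders sum to 2 (valence 4) → 2 H
  atom 15: C, bond orders sum to 4 (valence 4) → 0 H
  atom 16: N, bond orders sum to 3 (valence 3) → 0 H
Total hydrogens: 16.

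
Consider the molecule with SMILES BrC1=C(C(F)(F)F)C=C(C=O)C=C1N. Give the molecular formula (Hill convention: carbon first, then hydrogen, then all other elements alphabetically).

C8H5BrF3NO

Walk through each heavy atom and fill implicit hydrogens from standard valence (C 4, N 3, O 2, S 2, halogen 1):
  atom 1: Br (halogen, monovalent) → 0 H
  atom 2: C, bond orders sum to 4 (valence 4) → 0 H
  atom 3: C, bond orders sum to 4 (valence 4) → 0 H
  atom 4: C, bond orders sum to 4 (valence 4) → 0 H
  atom 5: F (halogen, monovalent) → 0 H
  atom 6: F (halogen, monovalent) → 0 H
  atom 7: F (halogen, monovalent) → 0 H
  atom 8: C, bond orders sum to 3 (valence 4) → 1 H
  atom 9: C, bond orders sum to 4 (valence 4) → 0 H
  atom 10: C, bond orders sum to 3 (valence 4) → 1 H
  atom 11: O, bond orders sum to 2 (valence 2) → 0 H
  atom 12: C, bond orders sum to 3 (valence 4) → 1 H
  atom 13: C, bond orders sum to 4 (valence 4) → 0 H
  atom 14: N, bond orders sum to 1 (valence 3) → 2 H
Totals → C:8, H:5, Br:1, F:3, N:1, O:1.
In Hill order: C8H5BrF3NO.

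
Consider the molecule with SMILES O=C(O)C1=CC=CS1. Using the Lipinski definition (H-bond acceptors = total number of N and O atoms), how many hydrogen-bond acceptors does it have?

2

N atoms: 0; O atoms: 2.
Lipinski HBA = 0 + 2 = 2.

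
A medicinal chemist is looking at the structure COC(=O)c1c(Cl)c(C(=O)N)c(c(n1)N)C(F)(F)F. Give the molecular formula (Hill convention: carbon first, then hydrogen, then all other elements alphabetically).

Walk through each heavy atom and fill implicit hydrogens from standard valence (C 4, N 3, O 2, S 2, halogen 1); for lowercase aromatic atoms, an aromatic c carries 1 H when it has two neighbours and 0 H with three, and aromatic n carries 0 H:
  atom 1: C, bond orders sum to 1 (valence 4) → 3 H
  atom 2: O, bond orders sum to 2 (valence 2) → 0 H
  atom 3: C, bond orders sum to 4 (valence 4) → 0 H
  atom 4: O, bond orders sum to 2 (valence 2) → 0 H
  atom 5: aromatic c, 3 neighbours → 0 H
  atom 6: aromatic c, 3 neighbours → 0 H
  atom 7: Cl (halogen, monovalent) → 0 H
  atom 8: aromatic c, 3 neighbours → 0 H
  atom 9: C, bond orders sum to 4 (valence 4) → 0 H
  atom 10: O, bond orders sum to 2 (valence 2) → 0 H
  atom 11: N, bond orders sum to 1 (valence 3) → 2 H
  atom 12: aromatic c, 3 neighbours → 0 H
  atom 13: aromatic c, 3 neighbours → 0 H
  atom 14: aromatic n, 2 neighbours → 0 H
  atom 15: N, bond orders sum to 1 (valence 3) → 2 H
  atom 16: C, bond orders sum to 4 (valence 4) → 0 H
  atom 17: F (halogen, monovalent) → 0 H
  atom 18: F (halogen, monovalent) → 0 H
  atom 19: F (halogen, monovalent) → 0 H
Totals → C:9, H:7, Cl:1, F:3, N:3, O:3.

C9H7ClF3N3O3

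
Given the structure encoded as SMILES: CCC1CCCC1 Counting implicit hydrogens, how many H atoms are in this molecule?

Walk through each heavy atom and fill implicit hydrogens from standard valence (C 4, N 3, O 2, S 2, halogen 1):
  atom 1: C, bond orders sum to 1 (valence 4) → 3 H
  atom 2: C, bond orders sum to 2 (valence 4) → 2 H
  atom 3: C, bond orders sum to 3 (valence 4) → 1 H
  atom 4: C, bond orders sum to 2 (valence 4) → 2 H
  atom 5: C, bond orders sum to 2 (valence 4) → 2 H
  atom 6: C, bond orders sum to 2 (valence 4) → 2 H
  atom 7: C, bond orders sum to 2 (valence 4) → 2 H
Total hydrogens: 14.

14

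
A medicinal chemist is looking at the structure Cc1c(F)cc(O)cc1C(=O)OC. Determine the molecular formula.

Walk through each heavy atom and fill implicit hydrogens from standard valence (C 4, N 3, O 2, S 2, halogen 1); for lowercase aromatic atoms, an aromatic c carries 1 H when it has two neighbours and 0 H with three, and aromatic n carries 0 H:
  atom 1: C, bond orders sum to 1 (valence 4) → 3 H
  atom 2: aromatic c, 3 neighbours → 0 H
  atom 3: aromatic c, 3 neighbours → 0 H
  atom 4: F (halogen, monovalent) → 0 H
  atom 5: aromatic c, 2 neighbours → 1 H
  atom 6: aromatic c, 3 neighbours → 0 H
  atom 7: O, bond orders sum to 1 (valence 2) → 1 H
  atom 8: aromatic c, 2 neighbours → 1 H
  atom 9: aromatic c, 3 neighbours → 0 H
  atom 10: C, bond orders sum to 4 (valence 4) → 0 H
  atom 11: O, bond orders sum to 2 (valence 2) → 0 H
  atom 12: O, bond orders sum to 2 (valence 2) → 0 H
  atom 13: C, bond orders sum to 1 (valence 4) → 3 H
Totals → C:9, H:9, F:1, O:3.
In Hill order: C9H9FO3.

C9H9FO3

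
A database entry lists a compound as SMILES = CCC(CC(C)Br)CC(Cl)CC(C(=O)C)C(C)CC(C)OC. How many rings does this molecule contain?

In SMILES, each pair of matching ring-closure digits denotes one ring-closing bond; the number of such bonds equals the number of independent rings.
Ring-closure bonds here: 0.

0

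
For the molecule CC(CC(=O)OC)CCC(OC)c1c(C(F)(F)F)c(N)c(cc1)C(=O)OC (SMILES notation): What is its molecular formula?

C18H24F3NO5

Walk through each heavy atom and fill implicit hydrogens from standard valence (C 4, N 3, O 2, S 2, halogen 1); for lowercase aromatic atoms, an aromatic c carries 1 H when it has two neighbours and 0 H with three, and aromatic n carries 0 H:
  atom 1: C, bond orders sum to 1 (valence 4) → 3 H
  atom 2: C, bond orders sum to 3 (valence 4) → 1 H
  atom 3: C, bond orders sum to 2 (valence 4) → 2 H
  atom 4: C, bond orders sum to 4 (valence 4) → 0 H
  atom 5: O, bond orders sum to 2 (valence 2) → 0 H
  atom 6: O, bond orders sum to 2 (valence 2) → 0 H
  atom 7: C, bond orders sum to 1 (valence 4) → 3 H
  atom 8: C, bond orders sum to 2 (valence 4) → 2 H
  atom 9: C, bond orders sum to 2 (valence 4) → 2 H
  atom 10: C, bond orders sum to 3 (valence 4) → 1 H
  atom 11: O, bond orders sum to 2 (valence 2) → 0 H
  atom 12: C, bond orders sum to 1 (valence 4) → 3 H
  atom 13: aromatic c, 3 neighbours → 0 H
  atom 14: aromatic c, 3 neighbours → 0 H
  atom 15: C, bond orders sum to 4 (valence 4) → 0 H
  atom 16: F (halogen, monovalent) → 0 H
  atom 17: F (halogen, monovalent) → 0 H
  atom 18: F (halogen, monovalent) → 0 H
  atom 19: aromatic c, 3 neighbours → 0 H
  atom 20: N, bond orders sum to 1 (valence 3) → 2 H
  atom 21: aromatic c, 3 neighbours → 0 H
  atom 22: aromatic c, 2 neighbours → 1 H
  atom 23: aromatic c, 2 neighbours → 1 H
  atom 24: C, bond orders sum to 4 (valence 4) → 0 H
  atom 25: O, bond orders sum to 2 (valence 2) → 0 H
  atom 26: O, bond orders sum to 2 (valence 2) → 0 H
  atom 27: C, bond orders sum to 1 (valence 4) → 3 H
Totals → C:18, H:24, F:3, N:1, O:5.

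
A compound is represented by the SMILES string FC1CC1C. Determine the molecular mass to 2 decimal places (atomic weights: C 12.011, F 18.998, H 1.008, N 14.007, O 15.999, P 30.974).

74.10 g/mol

First, the molecular formula is C4H7F (counting implicit H from valence).
  C: 4 × 12.011 = 48.044
  F: 1 × 18.998 = 18.998
  H: 7 × 1.008 = 7.056
Sum: 4×12.011 + 1×18.998 + 7×1.008 = 74.098 → 74.10 g/mol.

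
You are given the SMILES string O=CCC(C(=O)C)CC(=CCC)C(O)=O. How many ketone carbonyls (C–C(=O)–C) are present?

The ketone motif appears at heavy-atom position 5 in the SMILES.
Other groups present: 1 aldehyde, 1 alkene, 1 carboxylic acid.
Ketone count: 1.

1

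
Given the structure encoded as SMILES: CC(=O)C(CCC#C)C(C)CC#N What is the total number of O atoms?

1

Scan the SMILES for O atoms (remember two-letter symbols like Cl and Br are single atoms).
Oxygen count: 1.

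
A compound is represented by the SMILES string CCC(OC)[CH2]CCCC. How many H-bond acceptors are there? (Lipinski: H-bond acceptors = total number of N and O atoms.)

N atoms: 0; O atoms: 1.
Lipinski HBA = 0 + 1 = 1.

1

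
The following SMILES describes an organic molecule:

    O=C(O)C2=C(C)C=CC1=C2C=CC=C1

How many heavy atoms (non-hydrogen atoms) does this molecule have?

Every atom symbol written in the SMILES (organic subset) is one heavy atom; implicit H are not written.
Heavy atoms by element → C:12, O:2.
Total: 14.

14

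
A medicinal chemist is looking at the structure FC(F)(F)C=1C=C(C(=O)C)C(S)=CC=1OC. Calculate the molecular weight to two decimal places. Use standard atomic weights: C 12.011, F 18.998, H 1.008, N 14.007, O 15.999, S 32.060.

First, the molecular formula is C10H9F3O2S (counting implicit H from valence).
  C: 10 × 12.011 = 120.110
  F: 3 × 18.998 = 56.994
  H: 9 × 1.008 = 9.072
  O: 2 × 15.999 = 31.998
  S: 1 × 32.060 = 32.060
Sum: 10×12.011 + 3×18.998 + 9×1.008 + 2×15.999 + 1×32.060 = 250.234 → 250.23 g/mol.

250.23 g/mol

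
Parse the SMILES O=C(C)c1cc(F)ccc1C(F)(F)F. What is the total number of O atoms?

1

Scan the SMILES for O atoms (remember two-letter symbols like Cl and Br are single atoms).
Oxygen count: 1.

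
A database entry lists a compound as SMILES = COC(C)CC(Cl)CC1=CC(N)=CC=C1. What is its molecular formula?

C12H18ClNO

Walk through each heavy atom and fill implicit hydrogens from standard valence (C 4, N 3, O 2, S 2, halogen 1):
  atom 1: C, bond orders sum to 1 (valence 4) → 3 H
  atom 2: O, bond orders sum to 2 (valence 2) → 0 H
  atom 3: C, bond orders sum to 3 (valence 4) → 1 H
  atom 4: C, bond orders sum to 1 (valence 4) → 3 H
  atom 5: C, bond orders sum to 2 (valence 4) → 2 H
  atom 6: C, bond orders sum to 3 (valence 4) → 1 H
  atom 7: Cl (halogen, monovalent) → 0 H
  atom 8: C, bond orders sum to 2 (valence 4) → 2 H
  atom 9: C, bond orders sum to 4 (valence 4) → 0 H
  atom 10: C, bond orders sum to 3 (valence 4) → 1 H
  atom 11: C, bond orders sum to 4 (valence 4) → 0 H
  atom 12: N, bond orders sum to 1 (valence 3) → 2 H
  atom 13: C, bond orders sum to 3 (valence 4) → 1 H
  atom 14: C, bond orders sum to 3 (valence 4) → 1 H
  atom 15: C, bond orders sum to 3 (valence 4) → 1 H
Totals → C:12, H:18, Cl:1, N:1, O:1.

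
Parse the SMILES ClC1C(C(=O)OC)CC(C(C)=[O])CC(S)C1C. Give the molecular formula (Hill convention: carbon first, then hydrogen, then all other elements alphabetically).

C12H19ClO3S

Walk through each heavy atom and fill implicit hydrogens from standard valence (C 4, N 3, O 2, S 2, halogen 1):
  atom 1: Cl (halogen, monovalent) → 0 H
  atom 2: C, bond orders sum to 3 (valence 4) → 1 H
  atom 3: C, bond orders sum to 3 (valence 4) → 1 H
  atom 4: C, bond orders sum to 4 (valence 4) → 0 H
  atom 5: O, bond orders sum to 2 (valence 2) → 0 H
  atom 6: O, bond orders sum to 2 (valence 2) → 0 H
  atom 7: C, bond orders sum to 1 (valence 4) → 3 H
  atom 8: C, bond orders sum to 2 (valence 4) → 2 H
  atom 9: C, bond orders sum to 3 (valence 4) → 1 H
  atom 10: C, bond orders sum to 4 (valence 4) → 0 H
  atom 11: C, bond orders sum to 1 (valence 4) → 3 H
  atom 12: O with explicit H count 0
  atom 13: C, bond orders sum to 2 (valence 4) → 2 H
  atom 14: C, bond orders sum to 3 (valence 4) → 1 H
  atom 15: S, bond orders sum to 1 (valence 2) → 1 H
  atom 16: C, bond orders sum to 3 (valence 4) → 1 H
  atom 17: C, bond orders sum to 1 (valence 4) → 3 H
Totals → C:12, H:19, Cl:1, O:3, S:1.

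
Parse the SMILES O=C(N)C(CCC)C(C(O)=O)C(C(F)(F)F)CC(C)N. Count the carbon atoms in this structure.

Count every carbon token in the SMILES (each C, including those in ring-closure positions and inside branches).
Carbon count: 12.

12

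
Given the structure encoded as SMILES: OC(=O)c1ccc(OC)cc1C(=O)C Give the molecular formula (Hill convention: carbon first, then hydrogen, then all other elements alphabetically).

C10H10O4

Walk through each heavy atom and fill implicit hydrogens from standard valence (C 4, N 3, O 2, S 2, halogen 1); for lowercase aromatic atoms, an aromatic c carries 1 H when it has two neighbours and 0 H with three, and aromatic n carries 0 H:
  atom 1: O, bond orders sum to 1 (valence 2) → 1 H
  atom 2: C, bond orders sum to 4 (valence 4) → 0 H
  atom 3: O, bond orders sum to 2 (valence 2) → 0 H
  atom 4: aromatic c, 3 neighbours → 0 H
  atom 5: aromatic c, 2 neighbours → 1 H
  atom 6: aromatic c, 2 neighbours → 1 H
  atom 7: aromatic c, 3 neighbours → 0 H
  atom 8: O, bond orders sum to 2 (valence 2) → 0 H
  atom 9: C, bond orders sum to 1 (valence 4) → 3 H
  atom 10: aromatic c, 2 neighbours → 1 H
  atom 11: aromatic c, 3 neighbours → 0 H
  atom 12: C, bond orders sum to 4 (valence 4) → 0 H
  atom 13: O, bond orders sum to 2 (valence 2) → 0 H
  atom 14: C, bond orders sum to 1 (valence 4) → 3 H
Totals → C:10, H:10, O:4.
In Hill order: C10H10O4.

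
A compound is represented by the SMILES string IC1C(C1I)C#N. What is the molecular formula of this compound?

C4H3I2N

Walk through each heavy atom and fill implicit hydrogens from standard valence (C 4, N 3, O 2, S 2, halogen 1):
  atom 1: I (halogen, monovalent) → 0 H
  atom 2: C, bond orders sum to 3 (valence 4) → 1 H
  atom 3: C, bond orders sum to 3 (valence 4) → 1 H
  atom 4: C, bond orders sum to 3 (valence 4) → 1 H
  atom 5: I (halogen, monovalent) → 0 H
  atom 6: C, bond orders sum to 4 (valence 4) → 0 H
  atom 7: N, bond orders sum to 3 (valence 3) → 0 H
Totals → C:4, H:3, I:2, N:1.
In Hill order: C4H3I2N.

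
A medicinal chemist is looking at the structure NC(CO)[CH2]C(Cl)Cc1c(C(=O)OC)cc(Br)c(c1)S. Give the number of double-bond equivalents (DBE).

Molecular formula: C13H17BrClNO3S.
DoU = (2C + 2 + N − H − X) / 2, where X is the halogen count and O/S are ignored.
    = (2·13 + 2 + 1 − 17 − 2) / 2 = 10 / 2 = 5.

5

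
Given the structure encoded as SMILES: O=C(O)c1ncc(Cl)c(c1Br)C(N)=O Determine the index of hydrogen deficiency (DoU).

Molecular formula: C7H4BrClN2O3.
DoU = (2C + 2 + N − H − X) / 2, where X is the halogen count and O/S are ignored.
    = (2·7 + 2 + 2 − 4 − 2) / 2 = 12 / 2 = 6.

6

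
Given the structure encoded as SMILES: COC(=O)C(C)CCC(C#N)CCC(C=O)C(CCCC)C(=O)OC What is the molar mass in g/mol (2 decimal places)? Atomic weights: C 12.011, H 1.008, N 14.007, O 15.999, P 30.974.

353.46 g/mol

First, the molecular formula is C19H31NO5 (counting implicit H from valence).
  C: 19 × 12.011 = 228.209
  H: 31 × 1.008 = 31.248
  N: 1 × 14.007 = 14.007
  O: 5 × 15.999 = 79.995
Sum: 19×12.011 + 31×1.008 + 1×14.007 + 5×15.999 = 353.459 → 353.46 g/mol.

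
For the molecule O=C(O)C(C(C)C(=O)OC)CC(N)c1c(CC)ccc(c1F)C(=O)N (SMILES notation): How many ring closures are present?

1

In SMILES, each pair of matching ring-closure digits denotes one ring-closing bond; the number of such bonds equals the number of independent rings.
Ring-closure bonds here: 1.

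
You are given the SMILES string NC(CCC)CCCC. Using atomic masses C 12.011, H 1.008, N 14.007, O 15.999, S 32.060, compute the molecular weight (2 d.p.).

129.25 g/mol

First, the molecular formula is C8H19N (counting implicit H from valence).
  C: 8 × 12.011 = 96.088
  H: 19 × 1.008 = 19.152
  N: 1 × 14.007 = 14.007
Sum: 8×12.011 + 19×1.008 + 1×14.007 = 129.247 → 129.25 g/mol.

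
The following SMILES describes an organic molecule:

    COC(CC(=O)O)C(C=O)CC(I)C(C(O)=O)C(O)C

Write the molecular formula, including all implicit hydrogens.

Walk through each heavy atom and fill implicit hydrogens from standard valence (C 4, N 3, O 2, S 2, halogen 1):
  atom 1: C, bond orders sum to 1 (valence 4) → 3 H
  atom 2: O, bond orders sum to 2 (valence 2) → 0 H
  atom 3: C, bond orders sum to 3 (valence 4) → 1 H
  atom 4: C, bond orders sum to 2 (valence 4) → 2 H
  atom 5: C, bond orders sum to 4 (valence 4) → 0 H
  atom 6: O, bond orders sum to 2 (valence 2) → 0 H
  atom 7: O, bond orders sum to 1 (valence 2) → 1 H
  atom 8: C, bond orders sum to 3 (valence 4) → 1 H
  atom 9: C, bond orders sum to 3 (valence 4) → 1 H
  atom 10: O, bond orders sum to 2 (valence 2) → 0 H
  atom 11: C, bond orders sum to 2 (valence 4) → 2 H
  atom 12: C, bond orders sum to 3 (valence 4) → 1 H
  atom 13: I (halogen, monovalent) → 0 H
  atom 14: C, bond orders sum to 3 (valence 4) → 1 H
  atom 15: C, bond orders sum to 4 (valence 4) → 0 H
  atom 16: O, bond orders sum to 1 (valence 2) → 1 H
  atom 17: O, bond orders sum to 2 (valence 2) → 0 H
  atom 18: C, bond orders sum to 3 (valence 4) → 1 H
  atom 19: O, bond orders sum to 1 (valence 2) → 1 H
  atom 20: C, bond orders sum to 1 (valence 4) → 3 H
Totals → C:12, H:19, I:1, O:7.
In Hill order: C12H19IO7.

C12H19IO7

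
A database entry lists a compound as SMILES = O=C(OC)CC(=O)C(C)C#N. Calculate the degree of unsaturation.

Molecular formula: C7H9NO3.
DoU = (2C + 2 + N − H − X) / 2, where X is the halogen count and O/S are ignored.
    = (2·7 + 2 + 1 − 9 − 0) / 2 = 8 / 2 = 4.

4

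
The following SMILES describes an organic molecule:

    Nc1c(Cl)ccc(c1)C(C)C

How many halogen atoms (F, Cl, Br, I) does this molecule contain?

Halogen atoms appear at heavy-atom position 4 (1×Cl).
Other groups present: 1 primary amine.
Halogen count: 1.

1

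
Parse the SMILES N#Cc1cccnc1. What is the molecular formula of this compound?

Walk through each heavy atom and fill implicit hydrogens from standard valence (C 4, N 3, O 2, S 2, halogen 1); for lowercase aromatic atoms, an aromatic c carries 1 H when it has two neighbours and 0 H with three, and aromatic n carries 0 H:
  atom 1: N, bond orders sum to 3 (valence 3) → 0 H
  atom 2: C, bond orders sum to 4 (valence 4) → 0 H
  atom 3: aromatic c, 3 neighbours → 0 H
  atom 4: aromatic c, 2 neighbours → 1 H
  atom 5: aromatic c, 2 neighbours → 1 H
  atom 6: aromatic c, 2 neighbours → 1 H
  atom 7: aromatic n, 2 neighbours → 0 H
  atom 8: aromatic c, 2 neighbours → 1 H
Totals → C:6, H:4, N:2.
In Hill order: C6H4N2.

C6H4N2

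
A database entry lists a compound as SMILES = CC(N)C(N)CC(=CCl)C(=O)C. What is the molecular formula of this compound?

C8H15ClN2O

Walk through each heavy atom and fill implicit hydrogens from standard valence (C 4, N 3, O 2, S 2, halogen 1):
  atom 1: C, bond orders sum to 1 (valence 4) → 3 H
  atom 2: C, bond orders sum to 3 (valence 4) → 1 H
  atom 3: N, bond orders sum to 1 (valence 3) → 2 H
  atom 4: C, bond orders sum to 3 (valence 4) → 1 H
  atom 5: N, bond orders sum to 1 (valence 3) → 2 H
  atom 6: C, bond orders sum to 2 (valence 4) → 2 H
  atom 7: C, bond orders sum to 4 (valence 4) → 0 H
  atom 8: C, bond orders sum to 3 (valence 4) → 1 H
  atom 9: Cl (halogen, monovalent) → 0 H
  atom 10: C, bond orders sum to 4 (valence 4) → 0 H
  atom 11: O, bond orders sum to 2 (valence 2) → 0 H
  atom 12: C, bond orders sum to 1 (valence 4) → 3 H
Totals → C:8, H:15, Cl:1, N:2, O:1.
In Hill order: C8H15ClN2O.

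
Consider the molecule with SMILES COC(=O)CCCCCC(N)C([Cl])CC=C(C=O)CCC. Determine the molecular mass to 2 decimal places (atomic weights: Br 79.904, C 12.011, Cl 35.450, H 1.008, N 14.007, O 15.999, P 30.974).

317.85 g/mol

First, the molecular formula is C16H28ClNO3 (counting implicit H from valence).
  C: 16 × 12.011 = 192.176
  Cl: 1 × 35.450 = 35.450
  H: 28 × 1.008 = 28.224
  N: 1 × 14.007 = 14.007
  O: 3 × 15.999 = 47.997
Sum: 16×12.011 + 1×35.450 + 28×1.008 + 1×14.007 + 3×15.999 = 317.854 → 317.85 g/mol.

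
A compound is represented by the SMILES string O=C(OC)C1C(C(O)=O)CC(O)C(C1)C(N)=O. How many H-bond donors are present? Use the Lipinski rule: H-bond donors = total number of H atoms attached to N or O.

4

Donors: find every N or O and count the H atoms it carries.
  atom 1 (O): bond orders sum to 2 → 0 H
  atom 3 (O): bond orders sum to 2 → 0 H
  atom 8 (O): bond orders sum to 1 → 1 H
  atom 9 (O): bond orders sum to 2 → 0 H
  atom 12 (O): bond orders sum to 1 → 1 H
  atom 16 (N): bond orders sum to 1 → 2 H
  atom 17 (O): bond orders sum to 2 → 0 H
Lipinski HBD = 4.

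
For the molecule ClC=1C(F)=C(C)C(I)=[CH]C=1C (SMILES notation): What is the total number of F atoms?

1

Scan the SMILES for F atoms (remember two-letter symbols like Cl and Br are single atoms).
Fluorine count: 1.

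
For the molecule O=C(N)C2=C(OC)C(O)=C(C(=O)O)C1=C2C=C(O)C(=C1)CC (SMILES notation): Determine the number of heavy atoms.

Every atom symbol written in the SMILES (organic subset) is one heavy atom; implicit H are not written.
Heavy atoms by element → C:15, N:1, O:6.
Total: 22.

22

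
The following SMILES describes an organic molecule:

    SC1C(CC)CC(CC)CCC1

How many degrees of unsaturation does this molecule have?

Degree of unsaturation = (number of rings) + (number of π bonds).
Ring closures in the SMILES: 1.
π bonds: none → 0 DoU from unsaturation.
Total DoU = 1 + 0 = 1.

1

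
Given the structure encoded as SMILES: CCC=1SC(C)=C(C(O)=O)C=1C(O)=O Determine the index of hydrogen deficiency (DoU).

5

Degree of unsaturation = (number of rings) + (number of π bonds).
Ring closures in the SMILES: 1.
π bonds: 4 double bonds (each 1 DoU) → 4 DoU from unsaturation.
Total DoU = 1 + 4 = 5.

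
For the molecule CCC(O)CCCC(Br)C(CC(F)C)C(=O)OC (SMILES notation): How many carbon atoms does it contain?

13

Count every carbon token in the SMILES (each C, including those in ring-closure positions and inside branches).
Carbon count: 13.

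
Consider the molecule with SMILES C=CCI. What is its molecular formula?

C3H5I

Walk through each heavy atom and fill implicit hydrogens from standard valence (C 4, N 3, O 2, S 2, halogen 1):
  atom 1: C, bond orders sum to 2 (valence 4) → 2 H
  atom 2: C, bond orders sum to 3 (valence 4) → 1 H
  atom 3: C, bond orders sum to 2 (valence 4) → 2 H
  atom 4: I (halogen, monovalent) → 0 H
Totals → C:3, H:5, I:1.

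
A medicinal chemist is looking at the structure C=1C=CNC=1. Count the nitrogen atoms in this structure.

Scan the SMILES for N atoms (remember two-letter symbols like Cl and Br are single atoms).
Nitrogen count: 1.

1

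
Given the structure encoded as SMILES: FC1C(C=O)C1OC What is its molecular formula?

Walk through each heavy atom and fill implicit hydrogens from standard valence (C 4, N 3, O 2, S 2, halogen 1):
  atom 1: F (halogen, monovalent) → 0 H
  atom 2: C, bond orders sum to 3 (valence 4) → 1 H
  atom 3: C, bond orders sum to 3 (valence 4) → 1 H
  atom 4: C, bond orders sum to 3 (valence 4) → 1 H
  atom 5: O, bond orders sum to 2 (valence 2) → 0 H
  atom 6: C, bond orders sum to 3 (valence 4) → 1 H
  atom 7: O, bond orders sum to 2 (valence 2) → 0 H
  atom 8: C, bond orders sum to 1 (valence 4) → 3 H
Totals → C:5, H:7, F:1, O:2.
In Hill order: C5H7FO2.

C5H7FO2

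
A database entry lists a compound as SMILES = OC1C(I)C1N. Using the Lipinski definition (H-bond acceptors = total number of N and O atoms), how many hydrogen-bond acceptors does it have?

2

N atoms: 1; O atoms: 1.
Lipinski HBA = 1 + 1 = 2.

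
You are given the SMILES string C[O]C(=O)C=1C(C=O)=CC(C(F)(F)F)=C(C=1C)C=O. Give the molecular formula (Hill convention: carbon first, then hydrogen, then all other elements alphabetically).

Walk through each heavy atom and fill implicit hydrogens from standard valence (C 4, N 3, O 2, S 2, halogen 1):
  atom 1: C, bond orders sum to 1 (valence 4) → 3 H
  atom 2: O with explicit H count 0
  atom 3: C, bond orders sum to 4 (valence 4) → 0 H
  atom 4: O, bond orders sum to 2 (valence 2) → 0 H
  atom 5: C, bond orders sum to 4 (valence 4) → 0 H
  atom 6: C, bond orders sum to 4 (valence 4) → 0 H
  atom 7: C, bond orders sum to 3 (valence 4) → 1 H
  atom 8: O, bond orders sum to 2 (valence 2) → 0 H
  atom 9: C, bond orders sum to 3 (valence 4) → 1 H
  atom 10: C, bond orders sum to 4 (valence 4) → 0 H
  atom 11: C, bond orders sum to 4 (valence 4) → 0 H
  atom 12: F (halogen, monovalent) → 0 H
  atom 13: F (halogen, monovalent) → 0 H
  atom 14: F (halogen, monovalent) → 0 H
  atom 15: C, bond orders sum to 4 (valence 4) → 0 H
  atom 16: C, bond orders sum to 4 (valence 4) → 0 H
  atom 17: C, bond orders sum to 1 (valence 4) → 3 H
  atom 18: C, bond orders sum to 3 (valence 4) → 1 H
  atom 19: O, bond orders sum to 2 (valence 2) → 0 H
Totals → C:12, H:9, F:3, O:4.
In Hill order: C12H9F3O4.

C12H9F3O4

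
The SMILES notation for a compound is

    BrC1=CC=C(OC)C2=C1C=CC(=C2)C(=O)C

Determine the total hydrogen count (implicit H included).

11

Walk through each heavy atom and fill implicit hydrogens from standard valence (C 4, N 3, O 2, S 2, halogen 1):
  atom 1: Br (halogen, monovalent) → 0 H
  atom 2: C, bond orders sum to 4 (valence 4) → 0 H
  atom 3: C, bond orders sum to 3 (valence 4) → 1 H
  atom 4: C, bond orders sum to 3 (valence 4) → 1 H
  atom 5: C, bond orders sum to 4 (valence 4) → 0 H
  atom 6: O, bond orders sum to 2 (valence 2) → 0 H
  atom 7: C, bond orders sum to 1 (valence 4) → 3 H
  atom 8: C, bond orders sum to 4 (valence 4) → 0 H
  atom 9: C, bond orders sum to 4 (valence 4) → 0 H
  atom 10: C, bond orders sum to 3 (valence 4) → 1 H
  atom 11: C, bond orders sum to 3 (valence 4) → 1 H
  atom 12: C, bond orders sum to 4 (valence 4) → 0 H
  atom 13: C, bond orders sum to 3 (valence 4) → 1 H
  atom 14: C, bond orders sum to 4 (valence 4) → 0 H
  atom 15: O, bond orders sum to 2 (valence 2) → 0 H
  atom 16: C, bond orders sum to 1 (valence 4) → 3 H
Total hydrogens: 11.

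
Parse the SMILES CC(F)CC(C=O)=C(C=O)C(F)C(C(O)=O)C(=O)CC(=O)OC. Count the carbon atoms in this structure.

14

Count every carbon token in the SMILES (each C, including those in ring-closure positions and inside branches).
Carbon count: 14.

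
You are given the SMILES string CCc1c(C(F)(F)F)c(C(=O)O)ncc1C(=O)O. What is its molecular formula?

C10H8F3NO4

Walk through each heavy atom and fill implicit hydrogens from standard valence (C 4, N 3, O 2, S 2, halogen 1); for lowercase aromatic atoms, an aromatic c carries 1 H when it has two neighbours and 0 H with three, and aromatic n carries 0 H:
  atom 1: C, bond orders sum to 1 (valence 4) → 3 H
  atom 2: C, bond orders sum to 2 (valence 4) → 2 H
  atom 3: aromatic c, 3 neighbours → 0 H
  atom 4: aromatic c, 3 neighbours → 0 H
  atom 5: C, bond orders sum to 4 (valence 4) → 0 H
  atom 6: F (halogen, monovalent) → 0 H
  atom 7: F (halogen, monovalent) → 0 H
  atom 8: F (halogen, monovalent) → 0 H
  atom 9: aromatic c, 3 neighbours → 0 H
  atom 10: C, bond orders sum to 4 (valence 4) → 0 H
  atom 11: O, bond orders sum to 2 (valence 2) → 0 H
  atom 12: O, bond orders sum to 1 (valence 2) → 1 H
  atom 13: aromatic n, 2 neighbours → 0 H
  atom 14: aromatic c, 2 neighbours → 1 H
  atom 15: aromatic c, 3 neighbours → 0 H
  atom 16: C, bond orders sum to 4 (valence 4) → 0 H
  atom 17: O, bond orders sum to 2 (valence 2) → 0 H
  atom 18: O, bond orders sum to 1 (valence 2) → 1 H
Totals → C:10, H:8, F:3, N:1, O:4.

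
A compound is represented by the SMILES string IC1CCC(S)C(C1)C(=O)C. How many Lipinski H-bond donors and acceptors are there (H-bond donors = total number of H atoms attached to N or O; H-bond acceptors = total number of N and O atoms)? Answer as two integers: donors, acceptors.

0, 1

Donors: find every N or O and count the H atoms it carries.
  atom 10 (O): bond orders sum to 2 → 0 H
Lipinski HBD = 0.
Acceptors: N atoms = 0, O atoms = 1 → HBA = 1.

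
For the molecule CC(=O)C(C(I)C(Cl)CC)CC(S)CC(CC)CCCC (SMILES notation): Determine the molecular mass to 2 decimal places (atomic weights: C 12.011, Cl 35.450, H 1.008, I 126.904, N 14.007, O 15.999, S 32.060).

First, the molecular formula is C17H32ClIOS (counting implicit H from valence).
  C: 17 × 12.011 = 204.187
  Cl: 1 × 35.450 = 35.450
  H: 32 × 1.008 = 32.256
  I: 1 × 126.904 = 126.904
  O: 1 × 15.999 = 15.999
  S: 1 × 32.060 = 32.060
Sum: 17×12.011 + 1×35.450 + 32×1.008 + 1×126.904 + 1×15.999 + 1×32.060 = 446.856 → 446.86 g/mol.

446.86 g/mol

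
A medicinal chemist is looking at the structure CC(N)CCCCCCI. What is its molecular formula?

Walk through each heavy atom and fill implicit hydrogens from standard valence (C 4, N 3, O 2, S 2, halogen 1):
  atom 1: C, bond orders sum to 1 (valence 4) → 3 H
  atom 2: C, bond orders sum to 3 (valence 4) → 1 H
  atom 3: N, bond orders sum to 1 (valence 3) → 2 H
  atom 4: C, bond orders sum to 2 (valence 4) → 2 H
  atom 5: C, bond orders sum to 2 (valence 4) → 2 H
  atom 6: C, bond orders sum to 2 (valence 4) → 2 H
  atom 7: C, bond orders sum to 2 (valence 4) → 2 H
  atom 8: C, bond orders sum to 2 (valence 4) → 2 H
  atom 9: C, bond orders sum to 2 (valence 4) → 2 H
  atom 10: I (halogen, monovalent) → 0 H
Totals → C:8, H:18, I:1, N:1.

C8H18IN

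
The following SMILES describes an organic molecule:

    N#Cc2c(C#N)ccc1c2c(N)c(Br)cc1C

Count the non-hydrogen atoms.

Every atom symbol written in the SMILES (organic subset) is one heavy atom; implicit H are not written.
Heavy atoms by element → Br:1, C:13, N:3.
Total: 17.

17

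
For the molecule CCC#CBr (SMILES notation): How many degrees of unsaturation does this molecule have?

2

Degree of unsaturation = (number of rings) + (number of π bonds).
Ring closures in the SMILES: 0.
π bonds: 1 triple bond (each 2 DoU) → 2 DoU from unsaturation.
Total DoU = 0 + 2 = 2.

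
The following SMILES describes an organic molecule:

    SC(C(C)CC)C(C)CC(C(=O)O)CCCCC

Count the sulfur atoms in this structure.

Scan the SMILES for S atoms (remember two-letter symbols like Cl and Br are single atoms).
Sulfur count: 1.

1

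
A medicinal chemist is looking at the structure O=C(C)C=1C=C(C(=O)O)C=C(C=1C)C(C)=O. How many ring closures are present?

In SMILES, each pair of matching ring-closure digits denotes one ring-closing bond; the number of such bonds equals the number of independent rings.
Ring-closure bonds here: 1.

1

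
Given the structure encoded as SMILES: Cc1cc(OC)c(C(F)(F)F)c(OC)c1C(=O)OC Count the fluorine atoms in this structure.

Scan the SMILES for F atoms (remember two-letter symbols like Cl and Br are single atoms).
Fluorine count: 3.

3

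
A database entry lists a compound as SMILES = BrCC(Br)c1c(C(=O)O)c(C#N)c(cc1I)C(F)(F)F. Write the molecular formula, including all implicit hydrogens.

C11H5Br2F3INO2

Walk through each heavy atom and fill implicit hydrogens from standard valence (C 4, N 3, O 2, S 2, halogen 1); for lowercase aromatic atoms, an aromatic c carries 1 H when it has two neighbours and 0 H with three, and aromatic n carries 0 H:
  atom 1: Br (halogen, monovalent) → 0 H
  atom 2: C, bond orders sum to 2 (valence 4) → 2 H
  atom 3: C, bond orders sum to 3 (valence 4) → 1 H
  atom 4: Br (halogen, monovalent) → 0 H
  atom 5: aromatic c, 3 neighbours → 0 H
  atom 6: aromatic c, 3 neighbours → 0 H
  atom 7: C, bond orders sum to 4 (valence 4) → 0 H
  atom 8: O, bond orders sum to 2 (valence 2) → 0 H
  atom 9: O, bond orders sum to 1 (valence 2) → 1 H
  atom 10: aromatic c, 3 neighbours → 0 H
  atom 11: C, bond orders sum to 4 (valence 4) → 0 H
  atom 12: N, bond orders sum to 3 (valence 3) → 0 H
  atom 13: aromatic c, 3 neighbours → 0 H
  atom 14: aromatic c, 2 neighbours → 1 H
  atom 15: aromatic c, 3 neighbours → 0 H
  atom 16: I (halogen, monovalent) → 0 H
  atom 17: C, bond orders sum to 4 (valence 4) → 0 H
  atom 18: F (halogen, monovalent) → 0 H
  atom 19: F (halogen, monovalent) → 0 H
  atom 20: F (halogen, monovalent) → 0 H
Totals → C:11, H:5, Br:2, F:3, I:1, N:1, O:2.
In Hill order: C11H5Br2F3INO2.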